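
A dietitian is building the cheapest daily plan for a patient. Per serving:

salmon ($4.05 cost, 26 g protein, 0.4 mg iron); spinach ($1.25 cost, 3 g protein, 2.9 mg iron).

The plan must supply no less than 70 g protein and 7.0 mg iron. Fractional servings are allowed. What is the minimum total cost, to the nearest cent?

An LP optimum is at a vertex; with two nutrient constraints at most two foods are used. Check each candidate.
salmon only: max(70/26, 7.0/0.4) = 17.5 servings → $70.88.
spinach only: max(70/3, 7.0/2.9) = 23.33 servings → $29.17.
salmon + spinach with both tight: 2.453 servings and 2.075 servings → $12.53.
The minimum over all feasible corners is $12.53.

$12.53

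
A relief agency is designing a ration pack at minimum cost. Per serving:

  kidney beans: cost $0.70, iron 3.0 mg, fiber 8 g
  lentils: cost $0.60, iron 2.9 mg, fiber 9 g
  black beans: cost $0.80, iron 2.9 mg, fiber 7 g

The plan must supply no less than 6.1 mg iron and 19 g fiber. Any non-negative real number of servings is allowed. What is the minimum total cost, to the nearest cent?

The cheapest plan sits at a corner of the feasible region — with two constraints it uses at most two foods.
kidney beans only: max(6.1/3.0, 19/8) = 2.375 servings → $1.66.
lentils only: max(6.1/2.9, 19/9) = 2.111 servings → $1.27.
black beans only: max(6.1/2.9, 19/7) = 2.714 servings → $2.17.
kidney beans + lentils with both targets exact would need a negative amount; discard.
kidney beans + black beans: the both-tight solution has a negative serving — not a feasible corner.
lentils + black beans with both targets exact would need a negative amount; discard.
So the least-cost plan costs $1.27.

$1.27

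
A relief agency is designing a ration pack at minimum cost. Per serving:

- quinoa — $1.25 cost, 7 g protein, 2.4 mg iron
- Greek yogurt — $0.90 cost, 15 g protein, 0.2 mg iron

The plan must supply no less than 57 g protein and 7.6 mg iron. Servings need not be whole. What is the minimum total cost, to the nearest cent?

$5.88

For a min-cost LP with two ≥-constraints, a basic feasible solution has at most two positive variables.
quinoa only: max(57/7, 7.6/2.4) = 8.143 servings → $10.18.
Greek yogurt only: max(57/15, 7.6/0.2) = 38 servings → $34.20.
quinoa + Greek yogurt with both tight: 2.965 servings and 2.416 servings → $5.88.
So the least-cost plan costs $5.88.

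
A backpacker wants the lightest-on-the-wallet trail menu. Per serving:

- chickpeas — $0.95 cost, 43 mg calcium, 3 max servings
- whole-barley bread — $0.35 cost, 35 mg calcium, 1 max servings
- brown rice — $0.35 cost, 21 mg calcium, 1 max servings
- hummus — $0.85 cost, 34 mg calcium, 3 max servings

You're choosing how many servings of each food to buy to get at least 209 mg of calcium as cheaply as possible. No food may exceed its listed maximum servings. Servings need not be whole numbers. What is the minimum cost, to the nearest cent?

Cost per mg of calcium: whole-barley bread $0.0100, brown rice $0.0167, chickpeas $0.0221, hummus $0.0250.
Take 1 serving of whole-barley bread: +35.0 mg calcium for $0.35 (total $0.35, still need 174.0 mg).
Take 1 serving of brown rice: +21.0 mg calcium for $0.35 (total $0.70, still need 153.0 mg).
Take 3 servings of chickpeas: +129.0 mg calcium for $2.85 (total $3.55, still need 24.0 mg).
Take 0.7059 servings of hummus: +24.0 mg calcium for $0.60 (total $4.15, still need 0.0 mg).
Greedy by cheapest-per-mg is optimal for a single linear constraint, so the minimum cost is $4.15.

$4.15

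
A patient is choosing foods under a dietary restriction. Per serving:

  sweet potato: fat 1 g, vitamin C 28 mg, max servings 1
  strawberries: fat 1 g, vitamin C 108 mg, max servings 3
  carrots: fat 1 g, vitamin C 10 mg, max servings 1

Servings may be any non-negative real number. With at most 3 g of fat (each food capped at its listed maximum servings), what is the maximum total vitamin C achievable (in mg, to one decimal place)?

Vitamin C per g fat: strawberries 108, sweet potato 28, carrots 10.
Take 3 servings of strawberries: uses 3 g fat, +324.0 mg vitamin C (running total 324.0 mg).
Filling greedily by vitamin C-per-g fat is optimal for one linear limit, giving 324.0 mg.

324.0 mg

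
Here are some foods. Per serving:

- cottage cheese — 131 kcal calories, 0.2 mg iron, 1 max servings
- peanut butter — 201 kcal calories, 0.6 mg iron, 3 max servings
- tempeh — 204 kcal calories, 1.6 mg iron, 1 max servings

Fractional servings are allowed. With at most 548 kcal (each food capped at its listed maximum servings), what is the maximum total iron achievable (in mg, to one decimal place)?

Iron per kcal: tempeh 0.007843, peanut butter 0.002985, cottage cheese 0.001527.
Take 1 serving of tempeh: uses 204 kcal, +1.6 mg iron (running total 1.6 mg).
Take 1.711 servings of peanut butter: uses 344 kcal, +1.0 mg iron (running total 2.6 mg).
Filling greedily by iron-per-kcal is optimal for one linear limit, giving 2.6 mg.

2.6 mg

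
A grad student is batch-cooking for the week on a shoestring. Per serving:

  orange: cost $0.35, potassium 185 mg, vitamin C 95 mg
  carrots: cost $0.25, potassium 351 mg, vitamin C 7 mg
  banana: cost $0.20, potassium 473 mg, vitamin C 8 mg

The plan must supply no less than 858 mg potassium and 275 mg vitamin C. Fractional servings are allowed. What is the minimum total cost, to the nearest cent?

$1.13

A basic optimal solution has at most two foods positive. Try each food alone and each pair with both targets met exactly.
orange only: max(858/185, 275/95) = 4.638 servings → $1.62.
carrots only: max(858/351, 275/7) = 39.29 servings → $9.82.
banana only: max(858/473, 275/8) = 34.38 servings → $6.88.
orange + carrots with both tight: 2.824 servings and 0.9559 servings → $1.23.
orange + banana with both tight: 2.835 servings and 0.705 servings → $1.13.
carrots + banana: intersection lies outside the first quadrant.
Cheapest feasible corner: $1.13.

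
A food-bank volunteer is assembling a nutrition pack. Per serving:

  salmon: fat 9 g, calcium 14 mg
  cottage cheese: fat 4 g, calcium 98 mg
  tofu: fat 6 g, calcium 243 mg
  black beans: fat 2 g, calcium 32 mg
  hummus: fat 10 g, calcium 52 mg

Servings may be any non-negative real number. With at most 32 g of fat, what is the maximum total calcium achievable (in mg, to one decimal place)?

Calcium per g fat: tofu 40.5, cottage cheese 24.5, black beans 16, hummus 5.2, salmon 1.556.
With no serving limits, spend the whole fat allowance on tofu: 32 g / 6 g × 243 mg = 1296.0 mg.

1296.0 mg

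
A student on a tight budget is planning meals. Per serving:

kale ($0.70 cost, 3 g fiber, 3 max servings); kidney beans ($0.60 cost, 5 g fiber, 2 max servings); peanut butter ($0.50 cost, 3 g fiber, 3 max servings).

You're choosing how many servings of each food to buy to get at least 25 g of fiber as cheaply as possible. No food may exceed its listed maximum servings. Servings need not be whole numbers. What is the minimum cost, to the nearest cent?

Cost per g of fiber: kidney beans $0.1200, peanut butter $0.1667, kale $0.2333.
Take 2 servings of kidney beans: +10.0 g fiber for $1.20 (total $1.20, still need 15.0 g).
Take 3 servings of peanut butter: +9.0 g fiber for $1.50 (total $2.70, still need 6.0 g).
Take 2 servings of kale: +6.0 g fiber for $1.40 (total $4.10, still need 0.0 g).
Greedy by cheapest-per-g is optimal for a single linear constraint, so the minimum cost is $4.10.

$4.10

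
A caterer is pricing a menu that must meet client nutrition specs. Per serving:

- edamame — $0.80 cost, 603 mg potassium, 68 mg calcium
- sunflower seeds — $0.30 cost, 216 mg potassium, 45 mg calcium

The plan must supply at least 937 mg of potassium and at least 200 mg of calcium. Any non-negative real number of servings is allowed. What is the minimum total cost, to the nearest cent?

$1.33

For a min-cost LP with two ≥-constraints, a basic feasible solution has at most two positive variables.
edamame only: max(937/603, 200/68) = 2.941 servings → $2.35.
sunflower seeds only: max(937/216, 200/45) = 4.444 servings → $1.33.
edamame + sunflower seeds: the both-tight solution has a negative serving — not a feasible corner.
Cheapest feasible corner: $1.33.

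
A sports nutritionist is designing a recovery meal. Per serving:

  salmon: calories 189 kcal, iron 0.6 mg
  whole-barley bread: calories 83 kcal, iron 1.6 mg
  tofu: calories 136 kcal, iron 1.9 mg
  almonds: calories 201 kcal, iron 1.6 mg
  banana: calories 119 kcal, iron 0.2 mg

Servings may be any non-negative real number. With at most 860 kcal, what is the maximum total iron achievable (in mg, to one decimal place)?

Iron per kcal: whole-barley bread 0.01928, tofu 0.01397, almonds 0.00796, salmon 0.003175, banana 0.001681.
With no serving limits, spend the whole calories allowance on whole-barley bread: 860 kcal / 83 kcal × 1.6 mg = 16.6 mg.

16.6 mg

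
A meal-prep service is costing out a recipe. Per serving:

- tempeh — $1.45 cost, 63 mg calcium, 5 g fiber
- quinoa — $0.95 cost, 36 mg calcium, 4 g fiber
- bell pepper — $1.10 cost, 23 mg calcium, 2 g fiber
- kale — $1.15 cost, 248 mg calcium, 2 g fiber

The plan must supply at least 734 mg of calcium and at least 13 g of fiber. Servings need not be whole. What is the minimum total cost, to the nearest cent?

$4.90

For a min-cost LP with two ≥-constraints, a basic feasible solution has at most two positive variables.
tempeh only: max(734/63, 13/5) = 11.65 servings → $16.89.
quinoa only: max(734/36, 13/4) = 20.39 servings → $19.37.
bell pepper only: max(734/23, 13/2) = 31.91 servings → $35.10.
kale only: max(734/248, 13/2) = 6.5 servings → $7.47.
tempeh + quinoa with both targets exact would need a negative amount; discard.
tempeh + bell pepper with both targets exact would need a negative amount; discard.
tempeh + kale with both tight: 1.576 servings and 2.559 servings → $5.23.
quinoa + bell pepper with both targets exact would need a negative amount; discard.
quinoa + kale with both tight: 1.909 servings and 2.683 servings → $4.90.
bell pepper + kale with both tight: 3.902 servings and 2.598 servings → $7.28.
Cheapest feasible corner: $4.90.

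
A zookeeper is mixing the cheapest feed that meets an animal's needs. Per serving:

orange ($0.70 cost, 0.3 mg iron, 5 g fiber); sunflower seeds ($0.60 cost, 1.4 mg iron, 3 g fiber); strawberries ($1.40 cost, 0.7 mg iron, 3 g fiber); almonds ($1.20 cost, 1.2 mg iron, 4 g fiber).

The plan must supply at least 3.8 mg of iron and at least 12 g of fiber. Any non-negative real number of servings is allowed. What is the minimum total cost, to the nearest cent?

$2.13

Two binding constraints pin down two serving amounts, so the optimal mix uses at most two foods. The candidates are each food alone (scaled to the tighter of iron/fiber) and each pair with both constraints tight.
orange only: max(3.8/0.3, 12/5) = 12.67 servings → $8.87.
sunflower seeds only: max(3.8/1.4, 12/3) = 4 servings → $2.40.
strawberries only: max(3.8/0.7, 12/3) = 5.429 servings → $7.60.
almonds only: max(3.8/1.2, 12/4) = 3.167 servings → $3.80.
orange + sunflower seeds with both tight: 0.8852 servings and 2.525 servings → $2.13.
orange + strawberries: the both-tight solution has a negative serving — not a feasible corner.
orange + almonds: the both-tight solution has a negative serving — not a feasible corner.
sunflower seeds + strawberries with both tight: 1.429 servings and 2.571 servings → $4.46.
sunflower seeds + almonds with both tight: 0.4 servings and 2.7 servings → $3.48.
strawberries + almonds: the both-tight solution has a negative serving — not a feasible corner.
The minimum over all feasible corners is $2.13.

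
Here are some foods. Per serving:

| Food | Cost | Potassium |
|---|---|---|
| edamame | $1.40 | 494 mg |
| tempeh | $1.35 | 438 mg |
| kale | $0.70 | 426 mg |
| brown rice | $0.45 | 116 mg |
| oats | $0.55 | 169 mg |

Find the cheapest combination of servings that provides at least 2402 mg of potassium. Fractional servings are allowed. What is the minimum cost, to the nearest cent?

$3.95

Cost per mg of potassium: kale $0.0016, edamame $0.0028, tempeh $0.0031, oats $0.0033, brown rice $0.0039.
With no serving limits, use only kale: 2402 mg / 426 mg = 5.638 servings × $0.70 = $3.95.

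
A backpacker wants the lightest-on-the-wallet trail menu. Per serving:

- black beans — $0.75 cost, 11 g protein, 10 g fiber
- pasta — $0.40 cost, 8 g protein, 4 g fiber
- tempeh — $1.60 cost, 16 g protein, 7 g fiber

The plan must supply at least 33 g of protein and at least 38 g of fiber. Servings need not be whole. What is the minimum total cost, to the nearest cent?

black beans only: max(33/11, 38/10) = 3.8 servings → $2.85.
pasta only: max(33/8, 38/4) = 9.5 servings → $3.80.
tempeh only: max(33/16, 38/7) = 5.429 servings → $8.69.
black beans + pasta: the both-tight solution has a negative serving — not a feasible corner.
black beans + tempeh: the both-tight solution has a negative serving — not a feasible corner.
pasta + tempeh: intersection lies outside the first quadrant.
The minimum over all feasible corners is $2.85.

$2.85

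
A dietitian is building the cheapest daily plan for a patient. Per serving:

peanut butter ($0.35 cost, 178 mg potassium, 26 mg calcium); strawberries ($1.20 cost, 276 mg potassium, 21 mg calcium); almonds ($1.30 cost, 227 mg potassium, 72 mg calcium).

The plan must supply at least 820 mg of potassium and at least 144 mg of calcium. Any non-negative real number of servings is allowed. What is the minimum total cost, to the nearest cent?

With two linear requirements the optimum uses one or two foods; enumerate the corners.
peanut butter only: max(820/178, 144/26) = 5.538 servings → $1.94.
strawberries only: max(820/276, 144/21) = 6.857 servings → $8.23.
almonds only: max(820/227, 144/72) = 3.612 servings → $4.70.
peanut butter + strawberries with both targets exact would need a negative amount; discard.
peanut butter + almonds with both tight: 3.811 servings and 0.6237 servings → $2.14.
strawberries + almonds with both tight: 1.745 servings and 1.491 servings → $4.03.
The minimum over all feasible corners is $1.94.

$1.94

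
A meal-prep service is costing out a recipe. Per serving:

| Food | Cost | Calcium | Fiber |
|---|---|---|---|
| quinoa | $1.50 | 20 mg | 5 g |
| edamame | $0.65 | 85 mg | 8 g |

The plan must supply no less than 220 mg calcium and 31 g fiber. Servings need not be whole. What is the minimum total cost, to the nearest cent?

At the optimum either one food covers both requirements or two foods hit both targets exactly; no other combination can be cheaper.
quinoa only: max(220/20, 31/5) = 11 servings → $16.50.
edamame only: max(220/85, 31/8) = 3.875 servings → $2.52.
quinoa + edamame with both tight: 3.302 servings and 1.811 servings → $6.13.
So the least-cost plan costs $2.52.

$2.52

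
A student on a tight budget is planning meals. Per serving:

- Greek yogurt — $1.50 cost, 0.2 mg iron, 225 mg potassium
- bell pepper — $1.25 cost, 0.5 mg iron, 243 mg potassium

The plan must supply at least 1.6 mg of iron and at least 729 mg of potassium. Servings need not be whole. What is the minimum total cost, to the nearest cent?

$4.00

An LP optimum is at a vertex; with two nutrient constraints at most two foods are used. Check each candidate.
Greek yogurt only: max(1.6/0.2, 729/225) = 8 servings → $12.00.
bell pepper only: max(1.6/0.5, 729/243) = 3.2 servings → $4.00.
Greek yogurt + bell pepper: the both-tight solution has a negative serving — not a feasible corner.
So the least-cost plan costs $4.00.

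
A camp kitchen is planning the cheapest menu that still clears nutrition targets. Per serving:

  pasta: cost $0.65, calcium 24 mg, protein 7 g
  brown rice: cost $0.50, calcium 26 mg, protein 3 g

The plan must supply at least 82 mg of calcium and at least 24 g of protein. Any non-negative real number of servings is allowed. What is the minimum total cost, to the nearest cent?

Compare the cost at each extreme point of the feasible region.
pasta only: max(82/24, 24/7) = 3.429 servings → $2.23.
brown rice only: max(82/26, 24/3) = 8 servings → $4.00.
pasta + brown rice: the both-tight solution has a negative serving — not a feasible corner.
The minimum over all feasible corners is $2.23.

$2.23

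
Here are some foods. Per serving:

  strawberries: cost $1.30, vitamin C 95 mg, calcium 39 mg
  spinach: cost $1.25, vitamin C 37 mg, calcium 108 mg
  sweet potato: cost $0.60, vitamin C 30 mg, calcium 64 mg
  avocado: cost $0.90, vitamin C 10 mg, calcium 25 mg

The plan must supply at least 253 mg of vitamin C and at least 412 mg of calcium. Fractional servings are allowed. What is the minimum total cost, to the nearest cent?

$4.59

Compare the cost at each extreme point of the feasible region.
strawberries only: max(253/95, 412/39) = 10.56 servings → $13.73.
spinach only: max(253/37, 412/108) = 6.838 servings → $8.55.
sweet potato only: max(253/30, 412/64) = 8.433 servings → $5.06.
avocado only: max(253/10, 412/25) = 25.3 servings → $22.77.
strawberries + spinach with both tight: 1.37 servings and 3.32 servings → $5.93.
strawberries + sweet potato with both tight: 0.7804 servings and 5.962 servings → $4.59.
strawberries + avocado with both tight: 1.111 servings and 14.75 servings → $14.72.
spinach + sweet potato: the both-tight solution has a negative serving — not a feasible corner.
spinach + avocado: intersection lies outside the first quadrant.
sweet potato + avocado: the both-tight solution has a negative serving — not a feasible corner.
The minimum over all feasible corners is $4.59.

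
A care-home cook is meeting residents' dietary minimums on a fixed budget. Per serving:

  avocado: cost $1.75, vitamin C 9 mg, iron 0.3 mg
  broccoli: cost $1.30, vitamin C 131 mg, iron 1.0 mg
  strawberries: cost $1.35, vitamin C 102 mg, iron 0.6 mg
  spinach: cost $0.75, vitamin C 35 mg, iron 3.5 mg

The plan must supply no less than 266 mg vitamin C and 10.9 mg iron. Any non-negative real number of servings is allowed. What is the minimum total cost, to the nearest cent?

avocado only: max(266/9, 10.9/0.3) = 36.33 servings → $63.58.
broccoli only: max(266/131, 10.9/1.0) = 10.9 servings → $14.17.
strawberries only: max(266/102, 10.9/0.6) = 18.17 servings → $24.52.
spinach only: max(266/35, 10.9/3.5) = 7.6 servings → $5.70.
avocado + broccoli with both targets exact would need a negative amount; discard.
avocado + strawberries: intersection lies outside the first quadrant.
avocado + spinach with both tight: 26.17 servings and 0.8714 servings → $46.45.
broccoli + strawberries with both targets exact would need a negative amount; discard.
broccoli + spinach with both tight: 1.298 servings and 2.744 servings → $3.74.
strawberries + spinach with both tight: 1.635 servings and 2.834 servings → $4.33.
Cheapest feasible corner: $3.74.

$3.74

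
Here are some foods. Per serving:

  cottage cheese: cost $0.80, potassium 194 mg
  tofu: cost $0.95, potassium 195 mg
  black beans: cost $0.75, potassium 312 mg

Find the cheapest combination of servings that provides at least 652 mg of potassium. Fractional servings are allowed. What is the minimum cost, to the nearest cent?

Cost per mg of potassium: black beans $0.0024, cottage cheese $0.0041, tofu $0.0049.
With no serving limits, use only black beans: 652 mg / 312 mg = 2.09 servings × $0.75 = $1.57.

$1.57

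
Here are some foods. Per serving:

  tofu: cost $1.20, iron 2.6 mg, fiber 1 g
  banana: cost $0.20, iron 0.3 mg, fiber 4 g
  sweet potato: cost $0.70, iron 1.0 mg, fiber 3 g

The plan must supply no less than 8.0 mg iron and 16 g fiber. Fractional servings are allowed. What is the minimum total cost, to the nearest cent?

tofu only: max(8.0/2.6, 16/1) = 16 servings → $19.20.
banana only: max(8.0/0.3, 16/4) = 26.67 servings → $5.33.
sweet potato only: max(8.0/1.0, 16/3) = 8 servings → $5.60.
tofu + banana with both tight: 2.693 servings and 3.327 servings → $3.90.
tofu + sweet potato with both tight: 1.176 servings and 4.941 servings → $4.87.
banana + sweet potato with both targets exact would need a negative amount; discard.
The minimum over all feasible corners is $3.90.

$3.90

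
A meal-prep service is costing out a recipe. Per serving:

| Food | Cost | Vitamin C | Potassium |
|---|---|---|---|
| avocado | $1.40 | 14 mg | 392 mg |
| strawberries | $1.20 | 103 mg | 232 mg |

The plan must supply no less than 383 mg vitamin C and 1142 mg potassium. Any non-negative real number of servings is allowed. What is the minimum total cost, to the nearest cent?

An LP optimum is at a vertex; with two nutrient constraints at most two foods are used. Check each candidate.
avocado only: max(383/14, 1142/392) = 27.36 servings → $38.30.
strawberries only: max(383/103, 1142/232) = 4.922 servings → $5.91.
avocado + strawberries with both tight: 0.7749 servings and 3.613 servings → $5.42.
The minimum over all feasible corners is $5.42.

$5.42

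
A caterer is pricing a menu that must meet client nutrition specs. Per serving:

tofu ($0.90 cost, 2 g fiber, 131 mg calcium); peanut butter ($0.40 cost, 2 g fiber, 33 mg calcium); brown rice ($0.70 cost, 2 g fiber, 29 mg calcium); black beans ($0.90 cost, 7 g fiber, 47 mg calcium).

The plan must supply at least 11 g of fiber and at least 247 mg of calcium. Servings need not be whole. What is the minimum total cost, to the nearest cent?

$2.36

A basic optimal solution has at most two foods positive. Try each food alone and each pair with both targets met exactly.
tofu only: max(11/2, 247/131) = 5.5 servings → $4.95.
peanut butter only: max(11/2, 247/33) = 7.485 servings → $2.99.
brown rice only: max(11/2, 247/29) = 8.517 servings → $5.96.
black beans only: max(11/7, 247/47) = 5.255 servings → $4.73.
tofu + peanut butter with both tight: 0.6684 servings and 4.832 servings → $2.53.
tofu + brown rice with both tight: 0.8578 servings and 4.642 servings → $4.02.
tofu + black beans with both tight: 1.473 servings and 1.151 servings → $2.36.
peanut butter + brown rice: the both-tight solution has a negative serving — not a feasible corner.
peanut butter + black beans: the both-tight solution has a negative serving — not a feasible corner.
brown rice + black beans with both targets exact would need a negative amount; discard.
The minimum over all feasible corners is $2.36.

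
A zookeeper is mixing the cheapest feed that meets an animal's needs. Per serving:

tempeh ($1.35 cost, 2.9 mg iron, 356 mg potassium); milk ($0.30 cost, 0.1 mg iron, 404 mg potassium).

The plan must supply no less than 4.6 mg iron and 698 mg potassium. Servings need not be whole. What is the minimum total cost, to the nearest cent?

$2.23

Two binding constraints pin down two serving amounts, so the optimal mix uses at most two foods. The candidates are each food alone (scaled to the tighter of iron/potassium) and each pair with both constraints tight.
tempeh only: max(4.6/2.9, 698/356) = 1.961 servings → $2.65.
milk only: max(4.6/0.1, 698/404) = 46 servings → $13.80.
tempeh + milk with both tight: 1.574 servings and 0.3403 servings → $2.23.
Cheapest feasible corner: $2.23.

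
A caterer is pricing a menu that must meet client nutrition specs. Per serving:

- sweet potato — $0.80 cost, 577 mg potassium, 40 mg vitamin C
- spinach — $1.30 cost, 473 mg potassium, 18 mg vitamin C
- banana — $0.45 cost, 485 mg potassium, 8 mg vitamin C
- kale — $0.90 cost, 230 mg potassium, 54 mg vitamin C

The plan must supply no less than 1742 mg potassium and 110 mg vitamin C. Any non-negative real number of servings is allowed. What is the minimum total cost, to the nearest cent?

Compare the cost at each extreme point of the feasible region.
sweet potato only: max(1742/577, 110/40) = 3.019 servings → $2.42.
spinach only: max(1742/473, 110/18) = 6.111 servings → $7.94.
banana only: max(1742/485, 110/8) = 13.75 servings → $6.19.
kale only: max(1742/230, 110/54) = 7.574 servings → $6.82.
sweet potato + spinach with both tight: 2.423 servings and 0.7277 servings → $2.88.
sweet potato + banana with both tight: 2.666 servings and 0.42 servings → $2.32.
sweet potato + kale: the both-tight solution has a negative serving — not a feasible corner.
spinach + banana: intersection lies outside the first quadrant.
spinach + kale with both tight: 3.213 servings and 0.966 servings → $5.05.
banana + kale with both tight: 2.824 servings and 1.619 servings → $2.73.
So the least-cost plan costs $2.32.

$2.32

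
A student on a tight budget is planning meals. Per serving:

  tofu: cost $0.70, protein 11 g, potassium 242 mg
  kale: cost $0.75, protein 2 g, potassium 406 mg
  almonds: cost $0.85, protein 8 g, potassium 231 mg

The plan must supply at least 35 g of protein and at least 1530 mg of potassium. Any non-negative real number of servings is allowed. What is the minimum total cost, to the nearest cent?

tofu only: max(35/11, 1530/242) = 6.322 servings → $4.43.
kale only: max(35/2, 1530/406) = 17.5 servings → $13.12.
almonds only: max(35/8, 1530/231) = 6.623 servings → $5.63.
tofu + kale with both tight: 2.8 servings and 2.099 servings → $3.53.
tofu + almonds: intersection lies outside the first quadrant.
kale + almonds with both tight: 1.491 servings and 4.002 servings → $4.52.
Cheapest feasible corner: $3.53.

$3.53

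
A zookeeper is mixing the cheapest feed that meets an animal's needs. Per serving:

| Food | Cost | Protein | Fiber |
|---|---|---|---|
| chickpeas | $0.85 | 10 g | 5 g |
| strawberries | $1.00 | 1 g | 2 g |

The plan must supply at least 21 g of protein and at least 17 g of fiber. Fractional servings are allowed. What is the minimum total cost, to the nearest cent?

chickpeas only: max(21/10, 17/5) = 3.4 servings → $2.89.
strawberries only: max(21/1, 17/2) = 21 servings → $21.00.
chickpeas + strawberries with both tight: 1.667 servings and 4.333 servings → $5.75.
So the least-cost plan costs $2.89.

$2.89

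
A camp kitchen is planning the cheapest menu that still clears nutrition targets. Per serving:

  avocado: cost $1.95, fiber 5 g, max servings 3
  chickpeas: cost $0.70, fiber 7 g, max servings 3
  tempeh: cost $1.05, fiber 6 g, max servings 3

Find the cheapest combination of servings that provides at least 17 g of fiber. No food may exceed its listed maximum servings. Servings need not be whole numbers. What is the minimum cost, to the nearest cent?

$1.70

Cost per g of fiber: chickpeas $0.1000, tempeh $0.1750, avocado $0.3900.
Take 2.429 servings of chickpeas: +17.0 g fiber for $1.70 (total $1.70, still need 0.0 g).
Filling from the cheapest source first is optimal under one linear minimum: $1.70.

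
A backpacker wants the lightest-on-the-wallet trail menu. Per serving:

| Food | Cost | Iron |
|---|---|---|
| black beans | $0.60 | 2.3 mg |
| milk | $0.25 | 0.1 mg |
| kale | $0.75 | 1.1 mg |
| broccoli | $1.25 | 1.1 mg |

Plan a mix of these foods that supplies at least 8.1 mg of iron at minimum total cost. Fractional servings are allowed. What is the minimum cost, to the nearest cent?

$2.11

Cost per mg of iron: black beans $0.2609, kale $0.6818, broccoli $1.1364, milk $2.5000.
With no serving limits, use only black beans: 8.1 mg / 2.3 mg = 3.522 servings × $0.60 = $2.11.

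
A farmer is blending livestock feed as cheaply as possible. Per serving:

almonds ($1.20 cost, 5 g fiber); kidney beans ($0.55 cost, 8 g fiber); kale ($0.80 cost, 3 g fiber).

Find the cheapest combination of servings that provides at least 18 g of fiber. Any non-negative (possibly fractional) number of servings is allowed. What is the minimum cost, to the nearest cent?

Cost per g of fiber: kidney beans $0.0688, almonds $0.2400, kale $0.2667.
With no serving limits, use only kidney beans: 18 g / 8 g = 2.25 servings × $0.55 = $1.24.

$1.24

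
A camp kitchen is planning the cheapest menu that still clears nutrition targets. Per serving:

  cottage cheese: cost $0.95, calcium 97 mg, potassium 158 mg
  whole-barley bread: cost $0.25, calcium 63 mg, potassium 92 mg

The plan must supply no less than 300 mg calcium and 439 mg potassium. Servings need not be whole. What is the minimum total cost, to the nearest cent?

cottage cheese only: max(300/97, 439/158) = 3.093 servings → $2.94.
whole-barley bread only: max(300/63, 439/92) = 4.772 servings → $1.19.
cottage cheese + whole-barley bread with both tight: 0.05534 servings and 4.677 servings → $1.22.
Cheapest feasible corner: $1.19.

$1.19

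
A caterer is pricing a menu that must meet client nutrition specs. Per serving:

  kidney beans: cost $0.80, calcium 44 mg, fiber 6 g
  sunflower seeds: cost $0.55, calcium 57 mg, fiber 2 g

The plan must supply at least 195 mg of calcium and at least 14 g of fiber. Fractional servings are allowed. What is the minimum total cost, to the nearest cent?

$2.48

At the optimum either one food covers both requirements or two foods hit both targets exactly; no other combination can be cheaper.
kidney beans only: max(195/44, 14/6) = 4.432 servings → $3.55.
sunflower seeds only: max(195/57, 14/2) = 7 servings → $3.85.
kidney beans + sunflower seeds with both tight: 1.606 servings and 2.181 servings → $2.48.
Cheapest feasible corner: $2.48.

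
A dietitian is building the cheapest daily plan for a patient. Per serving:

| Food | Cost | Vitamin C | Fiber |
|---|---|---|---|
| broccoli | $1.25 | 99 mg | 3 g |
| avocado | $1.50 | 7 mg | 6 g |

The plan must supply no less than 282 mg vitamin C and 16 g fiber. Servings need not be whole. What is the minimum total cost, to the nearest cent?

This is a tiny linear program; its minimum lies at a vertex of the feasible set. List the vertices and price them.
broccoli only: max(282/99, 16/3) = 5.333 servings → $6.67.
avocado only: max(282/7, 16/6) = 40.29 servings → $60.43.
broccoli + avocado with both tight: 2.757 servings and 1.288 servings → $5.38.
So the least-cost plan costs $5.38.

$5.38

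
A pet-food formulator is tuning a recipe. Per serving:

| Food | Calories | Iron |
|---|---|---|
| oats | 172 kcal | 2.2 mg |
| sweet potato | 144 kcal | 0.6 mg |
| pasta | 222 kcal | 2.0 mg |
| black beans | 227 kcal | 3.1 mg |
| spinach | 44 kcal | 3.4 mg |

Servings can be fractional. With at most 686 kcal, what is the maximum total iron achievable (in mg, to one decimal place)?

53.0 mg

Iron per kcal: spinach 0.07727, black beans 0.01366, oats 0.01279, pasta 0.009009, sweet potato 0.004167.
With no serving limits, spend the whole calories allowance on spinach: 686 kcal / 44 kcal × 3.4 mg = 53.0 mg.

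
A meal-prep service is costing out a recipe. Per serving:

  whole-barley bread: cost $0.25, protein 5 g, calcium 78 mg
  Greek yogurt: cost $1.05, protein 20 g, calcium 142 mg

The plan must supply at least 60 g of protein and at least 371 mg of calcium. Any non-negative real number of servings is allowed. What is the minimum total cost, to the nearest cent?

$3.00

whole-barley bread only: max(60/5, 371/78) = 12 servings → $3.00.
Greek yogurt only: max(60/20, 371/142) = 3 servings → $3.15.
whole-barley bread + Greek yogurt with both targets exact would need a negative amount; discard.
The minimum over all feasible corners is $3.00.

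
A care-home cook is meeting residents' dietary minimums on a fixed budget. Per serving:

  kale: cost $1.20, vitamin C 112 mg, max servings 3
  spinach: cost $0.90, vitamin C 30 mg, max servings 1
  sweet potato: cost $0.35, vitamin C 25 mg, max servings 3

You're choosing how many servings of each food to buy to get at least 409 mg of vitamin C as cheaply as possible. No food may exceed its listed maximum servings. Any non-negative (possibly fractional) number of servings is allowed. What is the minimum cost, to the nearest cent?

$4.62

Cost per mg of vitamin C: kale $0.0107, sweet potato $0.0140, spinach $0.0300.
Take 3 servings of kale: +336.0 mg vitamin C for $3.60 (total $3.60, still need 73.0 mg).
Take 2.92 servings of sweet potato: +73.0 mg vitamin C for $1.02 (total $4.62, still need 0.0 mg).
Filling from the cheapest source first is optimal under one linear minimum: $4.62.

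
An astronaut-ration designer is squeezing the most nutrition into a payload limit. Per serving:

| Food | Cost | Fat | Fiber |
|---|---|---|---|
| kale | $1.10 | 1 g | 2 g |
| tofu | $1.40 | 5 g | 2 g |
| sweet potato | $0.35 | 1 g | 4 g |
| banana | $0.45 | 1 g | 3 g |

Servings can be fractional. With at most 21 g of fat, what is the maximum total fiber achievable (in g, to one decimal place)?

84.0 g

Fiber per g fat: sweet potato 4, banana 3, kale 2, tofu 0.4.
With no serving limits, spend the whole fat allowance on sweet potato: 21 g / 1 g × 4 g = 84.0 g.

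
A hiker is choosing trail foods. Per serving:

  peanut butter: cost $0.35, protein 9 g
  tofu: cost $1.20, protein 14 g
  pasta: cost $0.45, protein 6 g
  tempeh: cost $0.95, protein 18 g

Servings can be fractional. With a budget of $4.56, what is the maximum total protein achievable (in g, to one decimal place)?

117.3 g

Protein per dollar: peanut butter 25.71, tempeh 18.95, pasta 13.33, tofu 11.67.
With no serving limits, spend the whole cost allowance on peanut butter: $4.56 / $0.35 × 9 g = 117.3 g.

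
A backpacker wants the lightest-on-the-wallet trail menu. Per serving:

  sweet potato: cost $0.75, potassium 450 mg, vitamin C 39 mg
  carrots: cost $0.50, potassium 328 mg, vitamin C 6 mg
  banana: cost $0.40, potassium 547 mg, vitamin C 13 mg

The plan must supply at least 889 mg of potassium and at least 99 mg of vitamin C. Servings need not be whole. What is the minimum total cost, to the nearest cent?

$1.90

Two binding constraints pin down two serving amounts, so the optimal mix uses at most two foods. The candidates are each food alone (scaled to the tighter of potassium/vitamin C) and each pair with both constraints tight.
sweet potato only: max(889/450, 99/39) = 2.538 servings → $1.90.
carrots only: max(889/328, 99/6) = 16.5 servings → $8.25.
banana only: max(889/547, 99/13) = 7.615 servings → $3.05.
sweet potato + carrots: intersection lies outside the first quadrant.
sweet potato + banana: the both-tight solution has a negative serving — not a feasible corner.
carrots + banana: intersection lies outside the first quadrant.
The minimum over all feasible corners is $1.90.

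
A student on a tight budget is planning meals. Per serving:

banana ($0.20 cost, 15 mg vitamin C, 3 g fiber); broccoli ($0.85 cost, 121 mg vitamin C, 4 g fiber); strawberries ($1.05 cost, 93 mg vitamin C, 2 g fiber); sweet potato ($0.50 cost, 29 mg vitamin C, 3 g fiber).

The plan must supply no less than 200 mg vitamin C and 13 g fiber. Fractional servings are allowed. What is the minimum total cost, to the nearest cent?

$1.65

This is a tiny linear program; its minimum lies at a vertex of the feasible set. List the vertices and price them.
banana only: max(200/15, 13/3) = 13.33 servings → $2.67.
broccoli only: max(200/121, 13/4) = 3.25 servings → $2.76.
strawberries only: max(200/93, 13/2) = 6.5 servings → $6.83.
sweet potato only: max(200/29, 13/3) = 6.897 servings → $3.45.
banana + broccoli with both tight: 2.551 servings and 1.337 servings → $1.65.
banana + strawberries with both tight: 3.249 servings and 1.627 servings → $2.36.
banana + sweet potato: the both-tight solution has a negative serving — not a feasible corner.
broccoli + strawberries: intersection lies outside the first quadrant.
broccoli + sweet potato with both tight: 0.9028 servings and 3.13 servings → $2.33.
strawberries + sweet potato with both tight: 1.009 servings and 3.661 servings → $2.89.
So the least-cost plan costs $1.65.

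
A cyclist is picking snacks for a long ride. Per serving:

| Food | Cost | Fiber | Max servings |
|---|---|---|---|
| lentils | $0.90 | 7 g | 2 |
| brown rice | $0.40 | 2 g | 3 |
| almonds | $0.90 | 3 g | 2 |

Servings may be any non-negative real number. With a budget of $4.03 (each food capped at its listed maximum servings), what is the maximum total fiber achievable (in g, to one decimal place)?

Fiber per dollar: lentils 7.778, brown rice 5, almonds 3.333.
Take 2 servings of lentils: spends $1.80, +14.0 g fiber (running total 14.0 g).
Take 3 servings of brown rice: spends $1.20, +6.0 g fiber (running total 20.0 g).
Take 1.144 servings of almonds: spends $1.03, +3.4 g fiber (running total 23.4 g).
Greedy by best ratio exhausts the cost allowance optimally: 23.4 g.

23.4 g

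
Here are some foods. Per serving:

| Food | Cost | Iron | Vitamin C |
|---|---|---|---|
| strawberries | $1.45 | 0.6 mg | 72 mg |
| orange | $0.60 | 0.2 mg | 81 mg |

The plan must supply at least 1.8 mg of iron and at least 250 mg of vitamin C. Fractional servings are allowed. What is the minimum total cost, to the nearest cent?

Check every corner: each single food scaled to meet both minima, and each pair solved so both constraints bind.
strawberries only: max(1.8/0.6, 250/72) = 3.472 servings → $5.03.
orange only: max(1.8/0.2, 250/81) = 9 servings → $5.40.
strawberries + orange with both tight: 2.801 servings and 0.5965 servings → $4.42.
The minimum over all feasible corners is $4.42.

$4.42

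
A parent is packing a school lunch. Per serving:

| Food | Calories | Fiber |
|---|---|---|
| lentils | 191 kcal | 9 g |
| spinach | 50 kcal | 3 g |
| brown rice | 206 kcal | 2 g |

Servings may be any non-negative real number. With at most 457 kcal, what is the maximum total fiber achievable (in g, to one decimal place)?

Fiber per kcal: spinach 0.06, lentils 0.04712, brown rice 0.009709.
With no serving limits, spend the whole calories allowance on spinach: 457 kcal / 50 kcal × 3 g = 27.4 g.

27.4 g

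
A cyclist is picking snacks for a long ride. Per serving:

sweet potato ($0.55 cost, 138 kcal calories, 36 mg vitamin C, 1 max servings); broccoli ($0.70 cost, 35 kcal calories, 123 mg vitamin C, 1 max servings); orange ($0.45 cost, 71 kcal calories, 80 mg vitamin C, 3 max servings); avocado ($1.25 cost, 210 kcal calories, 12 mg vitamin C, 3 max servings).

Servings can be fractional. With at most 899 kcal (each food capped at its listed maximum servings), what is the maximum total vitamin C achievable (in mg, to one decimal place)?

428.3 mg

Vitamin C per kcal: broccoli 3.514, orange 1.127, sweet potato 0.2609, avocado 0.05714.
Take 1 serving of broccoli: uses 35 kcal, +123.0 mg vitamin C (running total 123.0 mg).
Take 3 servings of orange: uses 213 kcal, +240.0 mg vitamin C (running total 363.0 mg).
Take 1 serving of sweet potato: uses 138 kcal, +36.0 mg vitamin C (running total 399.0 mg).
Take 2.443 servings of avocado: uses 513 kcal, +29.3 mg vitamin C (running total 428.3 mg).
Filling greedily by vitamin C-per-kcal is optimal for one linear limit, giving 428.3 mg.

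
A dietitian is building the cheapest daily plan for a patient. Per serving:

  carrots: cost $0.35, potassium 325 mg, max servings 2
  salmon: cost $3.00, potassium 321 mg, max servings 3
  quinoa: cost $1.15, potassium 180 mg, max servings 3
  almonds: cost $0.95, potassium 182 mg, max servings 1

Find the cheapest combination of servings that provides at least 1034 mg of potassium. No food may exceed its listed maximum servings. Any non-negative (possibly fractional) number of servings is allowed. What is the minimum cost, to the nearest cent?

$2.94

Cost per mg of potassium: carrots $0.0011, almonds $0.0052, quinoa $0.0064, salmon $0.0093.
Take 2 servings of carrots: +650.0 mg potassium for $0.70 (total $0.70, still need 384.0 mg).
Take 1 serving of almonds: +182.0 mg potassium for $0.95 (total $1.65, still need 202.0 mg).
Take 1.122 servings of quinoa: +202.0 mg potassium for $1.29 (total $2.94, still need 0.0 mg).
Greedy by cheapest-per-mg is optimal for a single linear constraint, so the minimum cost is $2.94.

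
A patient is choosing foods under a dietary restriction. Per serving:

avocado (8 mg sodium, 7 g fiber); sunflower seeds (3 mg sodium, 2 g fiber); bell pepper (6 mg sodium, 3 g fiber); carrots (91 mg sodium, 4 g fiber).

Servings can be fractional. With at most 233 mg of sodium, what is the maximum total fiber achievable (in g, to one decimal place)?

203.9 g

Fiber per mg sodium: avocado 0.875, sunflower seeds 0.6667, bell pepper 0.5, carrots 0.04396.
With no serving limits, spend the whole sodium allowance on avocado: 233 mg / 8 mg × 7 g = 203.9 g.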